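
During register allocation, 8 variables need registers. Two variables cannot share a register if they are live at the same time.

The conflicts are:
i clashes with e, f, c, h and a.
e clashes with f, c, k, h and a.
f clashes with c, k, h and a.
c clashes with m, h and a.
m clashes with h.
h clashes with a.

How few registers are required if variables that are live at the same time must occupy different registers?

6

i, e, f, c, h, a pairwise conflict, so at least 6 registers are needed.
6 registers suffice: register 1 → {e, m}; register 2 → {f}; register 3 → {c, k}; register 4 → {h}; register 5 → {a}; register 6 → {i}. No two conflicting variables share a register.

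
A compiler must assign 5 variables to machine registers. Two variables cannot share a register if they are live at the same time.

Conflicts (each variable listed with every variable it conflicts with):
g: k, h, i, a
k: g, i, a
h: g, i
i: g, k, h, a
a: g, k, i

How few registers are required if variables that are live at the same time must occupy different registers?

g, k, i, a all conflict with each other, so at least 4 registers are needed.
4 registers suffice: register 1 → {i}; register 2 → {g}; register 3 → {h, a}; register 4 → {k}. Each listed conflict is separated.

4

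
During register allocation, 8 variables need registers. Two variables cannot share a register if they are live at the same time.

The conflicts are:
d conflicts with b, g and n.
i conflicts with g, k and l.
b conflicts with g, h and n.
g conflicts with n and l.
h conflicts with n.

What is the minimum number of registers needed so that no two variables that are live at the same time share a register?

4

d, b, g, n all conflict with each other, so at least 4 registers are needed.
4 registers suffice: register 1 → {g, h, k}; register 2 → {i, n}; register 3 → {b, l}; register 4 → {d}. Each listed conflict is separated.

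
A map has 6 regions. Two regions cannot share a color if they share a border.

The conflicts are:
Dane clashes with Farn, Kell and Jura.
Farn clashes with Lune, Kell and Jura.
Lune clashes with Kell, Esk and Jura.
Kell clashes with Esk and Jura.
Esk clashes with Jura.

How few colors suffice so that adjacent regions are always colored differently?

Lune, Kell, Esk, Jura pairwise conflict, so at least 4 colors are needed.
4 colors suffice: color 1 → {Kell}; color 2 → {Jura}; color 3 → {Farn, Esk}; color 4 → {Dane, Lune}. No two conflicting regions share a color.

4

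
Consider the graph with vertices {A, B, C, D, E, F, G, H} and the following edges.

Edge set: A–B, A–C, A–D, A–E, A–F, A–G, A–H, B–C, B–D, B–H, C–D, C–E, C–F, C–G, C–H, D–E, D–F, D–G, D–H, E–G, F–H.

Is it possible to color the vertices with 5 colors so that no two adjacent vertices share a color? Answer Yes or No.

The chromatic number is 5. A, C, D, F, H are mutually adjacent (a clique of size 5), so at least 5 colors are needed.
5 colors suffice: color red → {A}; color blue → {D}; color green → {C}; color yellow → {G, H}; color purple → {B, E, F}.
That is already a proper 5-coloring.

Yes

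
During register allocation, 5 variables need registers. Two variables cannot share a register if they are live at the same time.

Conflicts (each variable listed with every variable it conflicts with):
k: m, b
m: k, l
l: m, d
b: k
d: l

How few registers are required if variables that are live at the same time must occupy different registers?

2

m and l conflict, so at least 2 registers are needed.
2 registers suffice: register 1 → {m, b, d}; register 2 → {k, l}. Each listed conflict is separated.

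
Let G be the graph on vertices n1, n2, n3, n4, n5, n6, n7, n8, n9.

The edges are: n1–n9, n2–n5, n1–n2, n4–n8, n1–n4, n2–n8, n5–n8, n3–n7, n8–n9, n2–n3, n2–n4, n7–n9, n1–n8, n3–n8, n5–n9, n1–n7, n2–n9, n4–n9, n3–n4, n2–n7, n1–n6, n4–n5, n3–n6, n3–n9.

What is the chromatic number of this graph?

5

n1, n2, n4, n8, n9 are mutually adjacent (a clique of size 5), so at least 5 colors are needed.
5 colors suffice: n1=3, n2=2, n3=3, n4=5, n5=3, n6=1, n7=4, n8=4, n9=1. Every edge joins two different colors.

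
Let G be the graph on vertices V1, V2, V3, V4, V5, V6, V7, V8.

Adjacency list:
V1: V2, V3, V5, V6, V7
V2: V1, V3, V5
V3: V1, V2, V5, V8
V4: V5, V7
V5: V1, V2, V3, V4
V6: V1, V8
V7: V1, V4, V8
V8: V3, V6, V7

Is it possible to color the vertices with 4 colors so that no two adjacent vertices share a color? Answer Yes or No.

Yes

The chromatic number is 4. V1, V2, V3, V5 are mutually adjacent (a clique of size 4), so at least 4 colors are needed.
One proper 4-coloring: V1=1, V2=4, V3=2, V4=1, V5=3, V6=2, V7=2, V8=1.
That is already a proper 4-coloring.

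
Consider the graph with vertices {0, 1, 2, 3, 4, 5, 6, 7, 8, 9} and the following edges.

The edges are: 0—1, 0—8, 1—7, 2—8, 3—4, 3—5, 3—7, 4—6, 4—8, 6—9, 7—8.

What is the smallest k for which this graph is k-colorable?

2

3 and 4 are adjacent, so at least 2 colors are needed.
One proper 2-coloring: 0=blue, 1=red, 2=blue, 3=red, 4=blue, 5=blue, 6=red, 7=blue, 8=red, 9=blue. Every edge joins two different colors.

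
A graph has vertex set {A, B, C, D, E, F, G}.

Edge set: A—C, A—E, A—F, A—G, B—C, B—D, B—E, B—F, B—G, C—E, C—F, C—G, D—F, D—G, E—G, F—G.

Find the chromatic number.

4

B, D, F, G are mutually adjacent (a clique of size 4), so at least 4 colors are needed.
One proper 4-coloring: A=2, B=2, C=4, D=4, E=3, F=3, G=1. No two adjacent vertices share a color.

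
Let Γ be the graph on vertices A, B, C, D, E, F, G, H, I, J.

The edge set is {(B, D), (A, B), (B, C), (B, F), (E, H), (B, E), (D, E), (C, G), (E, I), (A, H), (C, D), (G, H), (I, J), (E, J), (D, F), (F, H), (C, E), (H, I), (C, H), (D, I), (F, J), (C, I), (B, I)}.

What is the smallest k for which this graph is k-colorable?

B, C, D, E, I are mutually adjacent (a clique of size 5), so at least 5 colors are needed.
5 colors suffice: color 1 → {A, E, F, G}; color 2 → {B, H, J}; color 3 → {C}; color 4 → {I}; color 5 → {D}. Every edge joins two different colors.

5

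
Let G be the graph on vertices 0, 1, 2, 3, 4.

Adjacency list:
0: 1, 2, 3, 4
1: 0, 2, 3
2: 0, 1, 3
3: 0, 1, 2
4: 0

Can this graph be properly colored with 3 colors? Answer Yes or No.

No

0, 1, 2, 3 are mutually adjacent (a clique of size 4), so at least 4 colors are needed.
So 3 colors are not enough.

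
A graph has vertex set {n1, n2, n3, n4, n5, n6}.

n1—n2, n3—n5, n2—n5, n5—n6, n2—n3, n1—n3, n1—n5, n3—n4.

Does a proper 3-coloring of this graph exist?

n1, n2, n3, n5 are pairwise adjacent (a clique of size 4), so at least 4 colors are needed.
So 3 colors are not enough.

No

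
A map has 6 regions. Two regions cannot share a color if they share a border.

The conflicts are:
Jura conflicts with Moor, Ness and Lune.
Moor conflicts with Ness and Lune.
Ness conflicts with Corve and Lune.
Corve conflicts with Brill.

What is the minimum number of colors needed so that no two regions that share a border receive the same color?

4

Jura, Moor, Ness, Lune all conflict with each other, so at least 4 colors are needed.
One proper 4-coloring: Jura=4, Moor=2, Ness=1, Corve=2, Lune=3, Brill=1. Each listed conflict is separated.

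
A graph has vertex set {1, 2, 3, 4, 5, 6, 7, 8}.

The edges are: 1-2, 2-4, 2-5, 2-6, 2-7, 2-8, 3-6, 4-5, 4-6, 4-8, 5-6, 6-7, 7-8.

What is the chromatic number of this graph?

4

2, 4, 5, 6 are pairwise adjacent (a clique of size 4), so at least 4 colors are needed.
4 colors suffice: color a → {2, 3}; color b → {1, 6, 8}; color c → {4, 7}; color d → {5}. Every edge joins two different colors.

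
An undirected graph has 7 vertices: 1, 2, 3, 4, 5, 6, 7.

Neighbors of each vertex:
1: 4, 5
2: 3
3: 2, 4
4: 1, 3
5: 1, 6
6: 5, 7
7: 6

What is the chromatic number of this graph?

2

5 and 6 are adjacent, so at least 2 colors are needed.
2 colors suffice: 1=a, 2=b, 3=a, 4=b, 5=b, 6=a, 7=b. Every edge joins two different colors.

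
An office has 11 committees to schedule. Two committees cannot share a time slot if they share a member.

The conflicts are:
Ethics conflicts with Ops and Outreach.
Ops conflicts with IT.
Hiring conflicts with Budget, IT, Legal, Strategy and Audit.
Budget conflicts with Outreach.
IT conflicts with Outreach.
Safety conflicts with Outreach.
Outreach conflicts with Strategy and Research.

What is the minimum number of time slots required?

2

Hiring and IT conflict, so at least 2 time slots are needed.
2 time slots suffice: time slot 1 → {Ops, Hiring, Outreach}; time slot 2 → {Ethics, Budget, IT, Safety, Legal, Strategy, Audit, Research}. Each listed conflict is separated.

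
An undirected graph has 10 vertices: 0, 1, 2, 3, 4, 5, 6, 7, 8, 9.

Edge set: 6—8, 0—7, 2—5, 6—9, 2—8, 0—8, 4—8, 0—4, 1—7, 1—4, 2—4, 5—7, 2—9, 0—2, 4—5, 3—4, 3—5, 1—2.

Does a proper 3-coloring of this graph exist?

No

0, 2, 4, 8 form a clique, so at least 4 colors are needed.
So 3 colors are not enough.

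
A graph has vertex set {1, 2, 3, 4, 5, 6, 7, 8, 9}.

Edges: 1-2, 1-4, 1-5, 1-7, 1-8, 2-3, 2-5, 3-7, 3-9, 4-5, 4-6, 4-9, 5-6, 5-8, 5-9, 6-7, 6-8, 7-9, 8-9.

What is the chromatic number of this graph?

1, 5, 8 are mutually adjacent, so at least 3 colors are needed.
3 colors suffice: color red → {3, 5}; color blue → {1, 6, 9}; color green → {2, 4, 7, 8}. Every edge joins two different colors.

3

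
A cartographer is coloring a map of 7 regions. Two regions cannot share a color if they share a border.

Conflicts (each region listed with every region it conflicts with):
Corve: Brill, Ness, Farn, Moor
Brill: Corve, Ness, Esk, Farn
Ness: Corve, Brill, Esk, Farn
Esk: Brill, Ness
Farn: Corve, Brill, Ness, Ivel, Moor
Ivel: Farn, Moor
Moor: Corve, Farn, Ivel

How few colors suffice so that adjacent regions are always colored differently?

4

Corve, Brill, Ness, Farn pairwise conflict, so at least 4 colors are needed.
A valid assignment using 4 colors: Corve=4, Brill=2, Ness=3, Esk=1, Farn=1, Ivel=3, Moor=2. No two conflicting regions share a color.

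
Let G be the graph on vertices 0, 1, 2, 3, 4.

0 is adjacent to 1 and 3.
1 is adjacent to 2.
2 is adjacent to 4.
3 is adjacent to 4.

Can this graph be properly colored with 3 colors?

The chromatic number is 3. The cycle 0-3-4-2-1-0 has odd length 5, so it cannot be 2-colored; at least 3 colors are needed.
3 colors suffice: color red → {1, 4}; color blue → {2, 3}; color green → {0}.
That is already a proper 3-coloring.

Yes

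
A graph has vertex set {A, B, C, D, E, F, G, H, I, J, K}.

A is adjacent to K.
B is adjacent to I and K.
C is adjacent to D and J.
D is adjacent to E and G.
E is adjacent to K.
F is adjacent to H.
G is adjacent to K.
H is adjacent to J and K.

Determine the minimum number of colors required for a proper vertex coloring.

B and K are adjacent, so at least 2 colors are needed.
2 colors suffice: color 1 → {D, F, I, J, K}; color 2 → {A, B, C, E, G, H}. Every edge joins two different colors.

2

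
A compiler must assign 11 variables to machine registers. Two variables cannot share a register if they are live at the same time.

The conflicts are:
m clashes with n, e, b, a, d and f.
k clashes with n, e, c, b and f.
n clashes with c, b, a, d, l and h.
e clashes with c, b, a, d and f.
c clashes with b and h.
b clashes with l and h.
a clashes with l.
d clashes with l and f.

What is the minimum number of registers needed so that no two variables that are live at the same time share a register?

4

k, e, c, b are mutually in conflict, so at least 4 registers are needed.
4 registers suffice: register 1 → {n, e}; register 2 → {b, a, f}; register 3 → {m, c, l}; register 4 → {k, d, h}. No two conflicting variables share a register.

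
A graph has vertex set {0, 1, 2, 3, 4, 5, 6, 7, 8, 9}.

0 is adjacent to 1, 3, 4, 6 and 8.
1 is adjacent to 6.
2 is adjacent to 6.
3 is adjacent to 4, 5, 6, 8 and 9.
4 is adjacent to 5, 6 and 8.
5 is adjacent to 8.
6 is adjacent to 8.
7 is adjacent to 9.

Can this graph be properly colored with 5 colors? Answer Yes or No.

The chromatic number is 5. 0, 3, 4, 6, 8 are mutually adjacent (a clique of size 5), so at least 5 colors are needed.
A valid assignment using 5 colors: 0=d, 1=a, 2=a, 3=a, 4=c, 5=b, 6=b, 7=a, 8=e, 9=b.
That is already a proper 5-coloring.

Yes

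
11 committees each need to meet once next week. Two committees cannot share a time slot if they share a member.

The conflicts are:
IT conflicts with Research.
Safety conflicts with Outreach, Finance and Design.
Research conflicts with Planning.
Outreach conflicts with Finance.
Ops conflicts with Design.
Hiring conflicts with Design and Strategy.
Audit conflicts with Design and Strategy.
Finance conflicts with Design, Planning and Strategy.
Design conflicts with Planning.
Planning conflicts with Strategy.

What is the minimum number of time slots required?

3

Finance, Planning, Strategy all conflict with each other, so at least 3 time slots are needed.
3 time slots suffice: time slot 1 → {Research, Outreach, Design, Strategy}; time slot 2 → {IT, Ops, Hiring, Audit, Finance}; time slot 3 → {Safety, Planning}. No two conflicting committees share a time slot.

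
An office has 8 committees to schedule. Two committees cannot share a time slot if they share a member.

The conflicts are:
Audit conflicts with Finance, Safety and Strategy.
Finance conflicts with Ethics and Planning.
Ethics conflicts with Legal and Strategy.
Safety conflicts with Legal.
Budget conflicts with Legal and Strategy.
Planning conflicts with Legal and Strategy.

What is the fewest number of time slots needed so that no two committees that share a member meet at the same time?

The cycle Legal-Budget-Strategy-Audit-Safety-Legal has odd length 5, so it cannot be 2-colored; at least 3 time slots are needed.
Using 3 time slots: Audit=2, Finance=1, Ethics=2, Safety=3, Budget=2, Planning=2, Legal=1, Strategy=1. Each listed conflict is separated.

3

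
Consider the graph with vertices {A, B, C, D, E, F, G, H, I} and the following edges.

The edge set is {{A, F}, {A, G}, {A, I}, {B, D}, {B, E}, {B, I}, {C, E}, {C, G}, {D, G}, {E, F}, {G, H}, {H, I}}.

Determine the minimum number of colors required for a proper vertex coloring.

The cycle B-I-H-G-D-B has odd length 5, so it cannot be 2-colored; at least 3 colors are needed.
3 colors suffice: color red → {E, G, I}; color blue → {A, B, C, H}; color green → {D, F}. Every edge joins two different colors.

3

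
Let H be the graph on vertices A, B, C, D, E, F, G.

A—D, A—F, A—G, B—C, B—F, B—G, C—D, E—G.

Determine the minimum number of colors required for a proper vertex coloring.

3

The cycle A-D-C-B-G-A has odd length 5, so it cannot be 2-colored; at least 3 colors are needed.
3 colors suffice: color red → {C, F, G}; color blue → {A, B, E}; color green → {D}. No two adjacent vertices share a color.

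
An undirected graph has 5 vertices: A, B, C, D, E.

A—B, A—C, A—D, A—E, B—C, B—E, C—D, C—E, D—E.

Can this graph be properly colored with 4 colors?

Yes

The chromatic number is 4. A, B, C, E are pairwise adjacent (a clique of size 4), so at least 4 colors are needed.
4 colors suffice: color 1 → {A}; color 2 → {C}; color 3 → {E}; color 4 → {B, D}.
That is already a proper 4-coloring.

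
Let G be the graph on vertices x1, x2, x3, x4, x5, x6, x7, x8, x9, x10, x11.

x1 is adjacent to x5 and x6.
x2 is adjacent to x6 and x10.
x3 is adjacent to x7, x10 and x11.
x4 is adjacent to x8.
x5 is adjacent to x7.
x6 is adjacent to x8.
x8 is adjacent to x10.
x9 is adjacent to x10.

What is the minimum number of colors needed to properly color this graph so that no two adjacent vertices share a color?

3

The cycle x3-x7-x5-x1-x6-x2-x10-x3 has odd length 7, so it cannot be 2-colored; at least 3 colors are needed.
3 colors suffice: color 1 → {x4, x5, x6, x10, x11}; color 2 → {x1, x2, x3, x8, x9}; color 3 → {x7}. No two adjacent vertices share a color.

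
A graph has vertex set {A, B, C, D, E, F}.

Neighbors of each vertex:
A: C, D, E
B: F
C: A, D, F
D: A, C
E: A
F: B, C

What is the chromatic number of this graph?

3

A, C, D are pairwise adjacent, so at least 3 colors are needed.
3 colors suffice: color 1 → {A, F}; color 2 → {B, C, E}; color 3 → {D}. Each edge has distinct colors on its endpoints.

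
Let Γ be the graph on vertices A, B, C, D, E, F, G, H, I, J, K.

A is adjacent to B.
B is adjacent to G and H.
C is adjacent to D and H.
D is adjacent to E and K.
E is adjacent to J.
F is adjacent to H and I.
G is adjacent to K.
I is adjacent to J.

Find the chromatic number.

3

The cycle J-E-D-C-H-F-I-J has odd length 7, so it cannot be 2-colored; at least 3 colors are needed.
A valid assignment using 3 colors: A=blue, B=red, C=green, D=red, E=blue, F=red, G=green, H=blue, I=blue, J=red, K=blue. Each edge has distinct colors on its endpoints.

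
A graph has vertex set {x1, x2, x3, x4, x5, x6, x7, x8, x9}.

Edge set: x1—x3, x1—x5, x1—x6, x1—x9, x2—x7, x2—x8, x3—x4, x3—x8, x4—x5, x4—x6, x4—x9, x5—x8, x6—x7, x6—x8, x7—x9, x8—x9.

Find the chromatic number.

x2 and x7 are adjacent, so at least 2 colors are needed.
2 colors suffice: color 1 → {x1, x4, x7, x8}; color 2 → {x2, x3, x5, x6, x9}. Every edge joins two different colors.

2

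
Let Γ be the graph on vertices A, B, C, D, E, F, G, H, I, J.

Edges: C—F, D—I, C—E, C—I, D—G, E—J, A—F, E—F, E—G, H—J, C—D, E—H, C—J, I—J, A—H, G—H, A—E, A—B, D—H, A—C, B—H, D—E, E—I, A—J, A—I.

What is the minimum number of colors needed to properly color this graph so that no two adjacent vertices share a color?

A, C, E, I, J form a clique, so at least 5 colors are needed.
5 colors suffice: color red → {B, E}; color blue → {A, D}; color green → {C, H}; color yellow → {F, G, J}; color purple → {I}. Each edge has distinct colors on its endpoints.

5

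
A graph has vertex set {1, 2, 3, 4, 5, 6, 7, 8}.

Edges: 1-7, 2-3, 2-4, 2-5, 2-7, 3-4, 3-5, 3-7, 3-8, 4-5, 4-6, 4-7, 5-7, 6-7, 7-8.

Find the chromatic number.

5

2, 3, 4, 5, 7 are mutually adjacent (a clique of size 5), so at least 5 colors are needed.
5 colors suffice: 1=blue, 2=purple, 3=green, 4=blue, 5=yellow, 6=green, 7=red, 8=blue. Each edge has distinct colors on its endpoints.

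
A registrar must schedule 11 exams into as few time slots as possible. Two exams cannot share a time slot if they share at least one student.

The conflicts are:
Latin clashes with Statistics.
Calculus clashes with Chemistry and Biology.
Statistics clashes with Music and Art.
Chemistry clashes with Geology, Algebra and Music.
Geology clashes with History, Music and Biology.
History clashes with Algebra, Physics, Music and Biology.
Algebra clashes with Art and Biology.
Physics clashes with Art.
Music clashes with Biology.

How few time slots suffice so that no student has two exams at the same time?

Geology, History, Music, Biology all conflict with each other, so at least 4 time slots are needed.
4 time slots suffice: Latin=1, Calculus=1, Statistics=3, Chemistry=2, Geology=4, History=2, Algebra=1, Physics=1, Music=1, Art=2, Biology=3. Each listed conflict is separated.

4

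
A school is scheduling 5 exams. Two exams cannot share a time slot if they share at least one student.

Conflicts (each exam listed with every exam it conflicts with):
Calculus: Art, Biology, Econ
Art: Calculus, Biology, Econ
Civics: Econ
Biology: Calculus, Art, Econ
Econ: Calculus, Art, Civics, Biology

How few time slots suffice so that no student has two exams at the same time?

Calculus, Art, Biology, Econ are mutually in conflict, so at least 4 time slots are needed.
4 time slots suffice: time slot 1 → {Econ}; time slot 2 → {Art, Civics}; time slot 3 → {Biology}; time slot 4 → {Calculus}. Every pair that conflicts lands in different time slots.

4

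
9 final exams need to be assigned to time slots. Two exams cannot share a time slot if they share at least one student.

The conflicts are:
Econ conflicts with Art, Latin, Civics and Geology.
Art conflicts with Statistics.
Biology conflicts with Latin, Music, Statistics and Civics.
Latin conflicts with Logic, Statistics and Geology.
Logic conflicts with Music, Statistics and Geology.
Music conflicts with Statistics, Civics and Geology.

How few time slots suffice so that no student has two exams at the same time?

3

Econ, Latin, Geology all conflict with each other, so at least 3 time slots are needed.
A valid assignment using 3 time slots: Econ=3, Art=2, Biology=3, Latin=2, Logic=3, Music=2, Statistics=1, Civics=1, Geology=1. Each listed conflict is separated.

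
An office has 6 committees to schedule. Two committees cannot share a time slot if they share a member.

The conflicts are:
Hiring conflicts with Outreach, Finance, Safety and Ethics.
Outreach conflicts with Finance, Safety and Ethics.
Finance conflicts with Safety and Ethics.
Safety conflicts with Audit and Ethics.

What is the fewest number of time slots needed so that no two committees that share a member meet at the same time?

5

Hiring, Outreach, Finance, Safety, Ethics are mutually in conflict, so at least 5 time slots are needed.
5 time slots suffice: time slot 1 → {Safety}; time slot 2 → {Audit, Ethics}; time slot 3 → {Hiring}; time slot 4 → {Outreach}; time slot 5 → {Finance}. Every pair that conflicts lands in different time slots.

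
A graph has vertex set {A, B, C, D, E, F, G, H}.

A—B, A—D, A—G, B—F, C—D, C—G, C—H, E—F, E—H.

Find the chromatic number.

3

The cycle C-D-A-B-F-E-H-C has odd length 7, so it cannot be 2-colored; at least 3 colors are needed.
A valid assignment using 3 colors: A=red, B=blue, C=red, D=blue, E=red, F=green, G=blue, H=blue. No two adjacent vertices share a color.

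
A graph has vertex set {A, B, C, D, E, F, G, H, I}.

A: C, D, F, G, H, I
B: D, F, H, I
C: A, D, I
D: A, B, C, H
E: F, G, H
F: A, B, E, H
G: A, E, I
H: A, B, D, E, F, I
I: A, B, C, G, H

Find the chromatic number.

B, D, H are pairwise adjacent, so at least 3 colors are needed.
One proper 3-coloring: A=blue, B=blue, C=red, D=green, E=blue, F=green, G=red, H=red, I=green. Every edge joins two different colors.

3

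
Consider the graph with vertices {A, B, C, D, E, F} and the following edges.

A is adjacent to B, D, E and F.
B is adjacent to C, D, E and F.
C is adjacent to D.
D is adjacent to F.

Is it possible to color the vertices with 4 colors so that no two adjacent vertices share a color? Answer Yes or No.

The chromatic number is 4. A, B, D, F form a clique, so at least 4 colors are needed.
4 colors suffice: color 1 → {B}; color 2 → {D, E}; color 3 → {A, C}; color 4 → {F}.
That is already a proper 4-coloring.

Yes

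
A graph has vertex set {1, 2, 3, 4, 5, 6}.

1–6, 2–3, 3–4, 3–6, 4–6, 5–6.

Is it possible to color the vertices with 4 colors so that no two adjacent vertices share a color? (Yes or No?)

The chromatic number is 3. 3, 4, 6 are pairwise adjacent, so at least 3 colors are needed.
3 colors suffice: 1=b, 2=a, 3=b, 4=c, 5=b, 6=a.
Since 4 ≥ 3, a proper 4-coloring certainly exists.

Yes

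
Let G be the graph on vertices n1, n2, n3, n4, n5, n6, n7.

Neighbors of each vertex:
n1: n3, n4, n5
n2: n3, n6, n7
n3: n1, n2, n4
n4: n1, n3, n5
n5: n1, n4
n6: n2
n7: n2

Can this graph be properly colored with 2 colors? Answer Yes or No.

n1, n4, n5 are mutually adjacent, so at least 3 colors are needed.
So 2 colors are not enough.

No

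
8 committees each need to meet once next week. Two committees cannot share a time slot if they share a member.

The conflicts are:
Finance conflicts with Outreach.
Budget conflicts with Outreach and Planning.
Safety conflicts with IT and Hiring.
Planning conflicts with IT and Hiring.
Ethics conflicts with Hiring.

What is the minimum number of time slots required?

Safety and IT conflict, so at least 2 time slots are needed.
2 time slots suffice: time slot 1 → {Safety, Outreach, Planning, Ethics}; time slot 2 → {Finance, Budget, IT, Hiring}. Every pair that conflicts lands in different time slots.

2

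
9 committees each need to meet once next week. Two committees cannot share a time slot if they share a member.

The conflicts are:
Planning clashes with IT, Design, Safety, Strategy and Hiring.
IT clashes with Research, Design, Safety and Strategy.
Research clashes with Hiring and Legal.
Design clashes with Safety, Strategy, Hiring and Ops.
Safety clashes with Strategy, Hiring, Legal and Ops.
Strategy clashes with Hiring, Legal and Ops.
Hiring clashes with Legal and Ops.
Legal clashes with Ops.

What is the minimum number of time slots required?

Planning, IT, Design, Safety, Strategy all conflict with each other, so at least 5 time slots are needed.
A valid assignment using 5 time slots: Planning=5, IT=2, Research=1, Design=4, Safety=3, Strategy=1, Hiring=2, Legal=4, Ops=5. No two conflicting committees share a time slot.

5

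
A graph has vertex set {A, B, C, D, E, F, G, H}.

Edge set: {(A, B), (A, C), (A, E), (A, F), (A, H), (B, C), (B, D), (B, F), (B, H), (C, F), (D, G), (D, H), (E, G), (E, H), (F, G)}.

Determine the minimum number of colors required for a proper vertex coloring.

4

A, B, C, F are pairwise adjacent (a clique of size 4), so at least 4 colors are needed.
One proper 4-coloring: A=red, B=blue, C=yellow, D=yellow, E=blue, F=green, G=red, H=green. Each edge has distinct colors on its endpoints.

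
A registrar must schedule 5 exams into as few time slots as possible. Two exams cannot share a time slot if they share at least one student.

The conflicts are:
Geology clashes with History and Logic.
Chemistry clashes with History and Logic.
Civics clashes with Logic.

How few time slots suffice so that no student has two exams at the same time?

Geology and History conflict, so at least 2 time slots are needed.
2 time slots suffice: time slot 1 → {History, Logic}; time slot 2 → {Geology, Chemistry, Civics}. Every pair that conflicts lands in different time slots.

2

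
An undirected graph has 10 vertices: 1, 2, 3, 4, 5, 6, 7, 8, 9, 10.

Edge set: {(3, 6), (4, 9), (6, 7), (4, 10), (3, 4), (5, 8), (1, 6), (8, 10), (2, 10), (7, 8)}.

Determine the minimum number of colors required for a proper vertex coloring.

2

3 and 6 are adjacent, so at least 2 colors are needed.
2 colors suffice: 1=blue, 2=red, 3=blue, 4=red, 5=blue, 6=red, 7=blue, 8=red, 9=blue, 10=blue. No two adjacent vertices share a color.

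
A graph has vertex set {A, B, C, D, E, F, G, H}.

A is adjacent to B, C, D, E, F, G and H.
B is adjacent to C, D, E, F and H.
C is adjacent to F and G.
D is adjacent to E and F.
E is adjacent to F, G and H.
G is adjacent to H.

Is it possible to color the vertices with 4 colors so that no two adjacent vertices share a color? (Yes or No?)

A, B, D, E, F are pairwise adjacent (a clique of size 5), so at least 5 colors are needed.
So 4 colors are not enough.

No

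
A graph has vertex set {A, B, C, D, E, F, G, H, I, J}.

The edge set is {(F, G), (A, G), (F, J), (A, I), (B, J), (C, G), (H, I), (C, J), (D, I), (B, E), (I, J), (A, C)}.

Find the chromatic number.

3

A, C, G form a triangle, so at least 3 colors are needed.
3 colors suffice: color 1 → {B, C, F, I}; color 2 → {A, D, E, H, J}; color 3 → {G}. Each edge has distinct colors on its endpoints.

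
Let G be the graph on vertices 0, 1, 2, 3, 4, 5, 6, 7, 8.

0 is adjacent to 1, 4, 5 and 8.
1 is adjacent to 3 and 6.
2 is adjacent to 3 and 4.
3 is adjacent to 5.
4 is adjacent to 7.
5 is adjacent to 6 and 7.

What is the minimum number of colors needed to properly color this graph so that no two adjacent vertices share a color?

The cycle 3-5-7-4-2-3 has odd length 5, so it cannot be 2-colored; at least 3 colors are needed.
A valid assignment using 3 colors: 0=red, 1=blue, 2=green, 3=red, 4=blue, 5=blue, 6=red, 7=red, 8=blue. Every edge joins two different colors.

3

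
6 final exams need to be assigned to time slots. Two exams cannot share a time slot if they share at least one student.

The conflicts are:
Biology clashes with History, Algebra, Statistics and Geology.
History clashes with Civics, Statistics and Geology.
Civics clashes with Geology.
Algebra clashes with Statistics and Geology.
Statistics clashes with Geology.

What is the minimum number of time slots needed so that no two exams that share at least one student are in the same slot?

4

Biology, Algebra, Statistics, Geology pairwise conflict, so at least 4 time slots are needed.
4 time slots suffice: time slot 1 → {Geology}; time slot 2 → {History, Algebra}; time slot 3 → {Civics, Statistics}; time slot 4 → {Biology}. Every pair that conflicts lands in different time slots.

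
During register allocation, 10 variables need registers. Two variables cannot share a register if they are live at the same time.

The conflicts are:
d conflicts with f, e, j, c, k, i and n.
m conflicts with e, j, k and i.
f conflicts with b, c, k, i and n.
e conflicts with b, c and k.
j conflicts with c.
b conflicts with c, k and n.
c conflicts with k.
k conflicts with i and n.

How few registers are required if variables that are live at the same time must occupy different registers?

4

e, b, c, k pairwise conflict, so at least 4 registers are needed.
4 registers suffice: register 1 → {j, k}; register 2 → {d, m, b}; register 3 → {c, i, n}; register 4 → {f, e}. Every pair that conflicts lands in different registers.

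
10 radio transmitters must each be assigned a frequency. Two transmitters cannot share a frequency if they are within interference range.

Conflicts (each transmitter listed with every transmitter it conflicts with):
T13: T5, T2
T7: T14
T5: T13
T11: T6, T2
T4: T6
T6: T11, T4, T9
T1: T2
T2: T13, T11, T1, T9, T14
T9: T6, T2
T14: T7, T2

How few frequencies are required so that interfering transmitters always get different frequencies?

T4 and T6 conflict, so at least 2 frequencies are needed.
2 frequencies suffice: T13=2, T7=1, T5=1, T11=2, T4=2, T6=1, T1=2, T2=1, T9=2, T14=2. No two conflicting transmitters share a frequency.

2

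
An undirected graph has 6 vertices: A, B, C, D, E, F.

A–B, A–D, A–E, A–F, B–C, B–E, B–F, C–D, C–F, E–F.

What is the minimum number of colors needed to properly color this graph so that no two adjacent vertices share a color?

4

A, B, E, F are pairwise adjacent (a clique of size 4), so at least 4 colors are needed.
4 colors suffice: A=1, B=2, C=1, D=2, E=4, F=3. Each edge has distinct colors on its endpoints.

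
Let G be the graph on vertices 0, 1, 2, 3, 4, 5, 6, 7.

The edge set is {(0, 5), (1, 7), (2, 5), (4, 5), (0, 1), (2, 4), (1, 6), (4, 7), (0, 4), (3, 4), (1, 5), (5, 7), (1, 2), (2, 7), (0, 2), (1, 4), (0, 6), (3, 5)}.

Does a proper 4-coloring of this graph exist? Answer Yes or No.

No

0, 1, 2, 4, 5 are mutually adjacent (a clique of size 5), so at least 5 colors are needed.
So 4 colors are not enough.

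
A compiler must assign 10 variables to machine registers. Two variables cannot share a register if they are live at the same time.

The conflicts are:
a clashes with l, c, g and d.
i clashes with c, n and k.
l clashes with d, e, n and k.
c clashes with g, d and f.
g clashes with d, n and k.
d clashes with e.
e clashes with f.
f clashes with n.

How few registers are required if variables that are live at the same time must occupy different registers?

4

a, c, g, d are mutually in conflict, so at least 4 registers are needed.
4 registers suffice: a=4, i=1, l=1, c=3, g=1, d=2, e=3, f=1, n=2, k=2. Every pair that conflicts lands in different registers.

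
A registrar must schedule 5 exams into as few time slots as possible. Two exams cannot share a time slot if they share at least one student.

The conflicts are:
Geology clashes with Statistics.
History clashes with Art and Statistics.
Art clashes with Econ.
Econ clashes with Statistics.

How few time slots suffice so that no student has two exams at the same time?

Geology and Statistics conflict, so at least 2 time slots are needed.
Using 2 time slots: Geology=2, History=2, Art=1, Econ=2, Statistics=1. No two conflicting exams share a time slot.

2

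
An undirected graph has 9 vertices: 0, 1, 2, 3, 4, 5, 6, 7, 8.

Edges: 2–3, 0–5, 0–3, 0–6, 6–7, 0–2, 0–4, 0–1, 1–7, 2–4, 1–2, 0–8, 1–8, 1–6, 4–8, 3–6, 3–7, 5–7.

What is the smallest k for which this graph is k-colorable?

0, 2, 3 are mutually adjacent, so at least 3 colors are needed.
3 colors suffice: color red → {0, 7}; color blue → {1, 3, 4, 5}; color green → {2, 6, 8}. No two adjacent vertices share a color.

3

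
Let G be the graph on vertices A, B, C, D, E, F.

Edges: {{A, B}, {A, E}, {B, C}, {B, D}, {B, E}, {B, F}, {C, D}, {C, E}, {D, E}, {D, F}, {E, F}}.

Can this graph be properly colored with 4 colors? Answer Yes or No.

Yes

The chromatic number is 4. B, C, D, E are pairwise adjacent (a clique of size 4), so at least 4 colors are needed.
One proper 4-coloring: A=green, B=red, C=yellow, D=green, E=blue, F=yellow.
That is already a proper 4-coloring.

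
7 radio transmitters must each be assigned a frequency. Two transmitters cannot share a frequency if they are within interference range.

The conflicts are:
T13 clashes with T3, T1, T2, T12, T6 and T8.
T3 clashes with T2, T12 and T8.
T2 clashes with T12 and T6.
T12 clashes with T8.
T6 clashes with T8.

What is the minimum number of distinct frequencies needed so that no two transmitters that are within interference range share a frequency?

T13, T3, T2, T12 pairwise conflict, so at least 4 frequencies are needed.
4 frequencies suffice: frequency 1 → {T13}; frequency 2 → {T1, T2, T8}; frequency 3 → {T12, T6}; frequency 4 → {T3}. Every pair that conflicts lands in different frequencies.

4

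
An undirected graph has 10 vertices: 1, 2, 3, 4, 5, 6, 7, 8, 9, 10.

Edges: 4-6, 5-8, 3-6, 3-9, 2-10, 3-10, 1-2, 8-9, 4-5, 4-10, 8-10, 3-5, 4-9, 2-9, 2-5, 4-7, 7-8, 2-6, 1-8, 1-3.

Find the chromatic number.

2

2 and 5 are adjacent, so at least 2 colors are needed.
One proper 2-coloring: 1=blue, 2=red, 3=red, 4=red, 5=blue, 6=blue, 7=blue, 8=red, 9=blue, 10=blue. No two adjacent vertices share a color.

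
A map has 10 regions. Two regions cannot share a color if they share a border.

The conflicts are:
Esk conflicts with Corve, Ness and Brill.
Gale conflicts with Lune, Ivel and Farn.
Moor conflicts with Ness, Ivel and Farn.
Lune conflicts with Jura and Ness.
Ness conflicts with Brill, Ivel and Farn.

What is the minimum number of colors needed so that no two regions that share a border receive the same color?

3

Esk, Ness, Brill are mutually in conflict, so at least 3 colors are needed.
3 colors suffice: color 1 → {Gale, Jura, Corve, Ness}; color 2 → {Esk, Lune, Ivel, Farn}; color 3 → {Moor, Brill}. Each listed conflict is separated.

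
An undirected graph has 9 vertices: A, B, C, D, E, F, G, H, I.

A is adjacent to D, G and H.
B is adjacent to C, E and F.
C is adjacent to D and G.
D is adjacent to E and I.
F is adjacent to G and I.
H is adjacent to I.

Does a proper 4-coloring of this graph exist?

The chromatic number is 3. The cycle F-I-D-A-G-F has odd length 5, so it cannot be 2-colored; at least 3 colors are needed.
3 colors suffice: color 1 → {D, F, H}; color 2 → {A, C, E, I}; color 3 → {B, G}.
Since 4 ≥ 3, a proper 4-coloring certainly exists.

Yes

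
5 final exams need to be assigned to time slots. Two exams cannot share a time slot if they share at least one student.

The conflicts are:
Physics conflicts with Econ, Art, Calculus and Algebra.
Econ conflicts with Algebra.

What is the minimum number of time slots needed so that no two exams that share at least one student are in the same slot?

3

Physics, Econ, Algebra are mutually in conflict, so at least 3 time slots are needed.
3 time slots suffice: time slot 1 → {Physics}; time slot 2 → {Art, Calculus, Algebra}; time slot 3 → {Econ}. Every pair that conflicts lands in different time slots.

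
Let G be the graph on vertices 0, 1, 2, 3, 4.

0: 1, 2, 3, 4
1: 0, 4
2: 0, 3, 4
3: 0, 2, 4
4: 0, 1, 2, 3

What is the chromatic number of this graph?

0, 2, 3, 4 form a clique, so at least 4 colors are needed.
4 colors suffice: color a → {0}; color b → {4}; color c → {1, 2}; color d → {3}. Each edge has distinct colors on its endpoints.

4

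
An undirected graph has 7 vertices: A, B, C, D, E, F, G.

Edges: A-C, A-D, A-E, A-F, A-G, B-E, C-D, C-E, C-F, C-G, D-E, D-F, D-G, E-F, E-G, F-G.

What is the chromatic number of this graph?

6

A, C, D, E, F, G form a clique, so at least 6 colors are needed.
6 colors suffice: color 1 → {E}; color 2 → {B, F}; color 3 → {D}; color 4 → {G}; color 5 → {C}; color 6 → {A}. Each edge has distinct colors on its endpoints.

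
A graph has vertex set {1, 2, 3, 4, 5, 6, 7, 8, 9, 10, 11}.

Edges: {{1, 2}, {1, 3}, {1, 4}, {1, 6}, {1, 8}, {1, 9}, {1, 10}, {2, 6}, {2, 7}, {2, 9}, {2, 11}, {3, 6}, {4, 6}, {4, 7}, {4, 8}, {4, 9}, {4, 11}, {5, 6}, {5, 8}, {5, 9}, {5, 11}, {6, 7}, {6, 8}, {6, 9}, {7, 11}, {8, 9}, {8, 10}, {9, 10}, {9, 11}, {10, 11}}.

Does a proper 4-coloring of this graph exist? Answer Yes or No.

1, 4, 6, 8, 9 are mutually adjacent (a clique of size 5), so at least 5 colors are needed.
So 4 colors are not enough.

No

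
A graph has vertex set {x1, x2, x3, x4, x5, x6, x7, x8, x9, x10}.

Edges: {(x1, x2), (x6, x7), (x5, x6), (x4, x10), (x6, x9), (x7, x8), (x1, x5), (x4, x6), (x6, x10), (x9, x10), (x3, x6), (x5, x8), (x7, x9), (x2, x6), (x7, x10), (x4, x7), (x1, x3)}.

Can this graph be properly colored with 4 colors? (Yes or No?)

The chromatic number is 4. x6, x7, x9, x10 form a clique, so at least 4 colors are needed.
A valid assignment using 4 colors: x1=1, x2=2, x3=2, x4=4, x5=2, x6=1, x7=2, x8=1, x9=4, x10=3.
That is already a proper 4-coloring.

Yes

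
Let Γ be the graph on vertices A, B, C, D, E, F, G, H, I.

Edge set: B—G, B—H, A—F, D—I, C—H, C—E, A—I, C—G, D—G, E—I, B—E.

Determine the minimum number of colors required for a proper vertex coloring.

3

The cycle D-G-C-E-I-D has odd length 5, so it cannot be 2-colored; at least 3 colors are needed.
3 colors suffice: color 1 → {B, C, F, I}; color 2 → {A, E, G, H}; color 3 → {D}. Each edge has distinct colors on its endpoints.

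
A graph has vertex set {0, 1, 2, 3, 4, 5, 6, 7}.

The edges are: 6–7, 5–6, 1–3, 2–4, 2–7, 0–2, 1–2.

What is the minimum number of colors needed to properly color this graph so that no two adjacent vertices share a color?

2

2 and 7 are adjacent, so at least 2 colors are needed.
2 colors suffice: color red → {2, 3, 6}; color blue → {0, 1, 4, 5, 7}. Every edge joins two different colors.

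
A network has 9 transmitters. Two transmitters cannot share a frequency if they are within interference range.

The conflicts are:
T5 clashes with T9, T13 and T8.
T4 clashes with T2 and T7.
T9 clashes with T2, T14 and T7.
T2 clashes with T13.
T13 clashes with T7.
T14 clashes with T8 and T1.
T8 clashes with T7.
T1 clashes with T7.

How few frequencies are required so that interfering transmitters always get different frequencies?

2

T2 and T13 conflict, so at least 2 frequencies are needed.
2 frequencies suffice: frequency 1 → {T5, T2, T14, T7}; frequency 2 → {T4, T9, T13, T8, T1}. Each listed conflict is separated.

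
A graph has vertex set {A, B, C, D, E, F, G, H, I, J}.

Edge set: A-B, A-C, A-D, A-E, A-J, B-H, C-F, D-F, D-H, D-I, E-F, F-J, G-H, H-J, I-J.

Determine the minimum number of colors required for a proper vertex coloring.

D and H are adjacent, so at least 2 colors are needed.
2 colors suffice: color 1 → {A, F, H, I}; color 2 → {B, C, D, E, G, J}. Each edge has distinct colors on its endpoints.

2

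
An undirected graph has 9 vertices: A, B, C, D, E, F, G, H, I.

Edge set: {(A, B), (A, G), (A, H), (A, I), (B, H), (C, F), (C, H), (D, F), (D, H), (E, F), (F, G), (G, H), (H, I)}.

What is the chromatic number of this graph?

A, H, I form a triangle, so at least 3 colors are needed.
3 colors suffice: color 1 → {F, H}; color 2 → {A, C, D, E}; color 3 → {B, G, I}. Each edge has distinct colors on its endpoints.

3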